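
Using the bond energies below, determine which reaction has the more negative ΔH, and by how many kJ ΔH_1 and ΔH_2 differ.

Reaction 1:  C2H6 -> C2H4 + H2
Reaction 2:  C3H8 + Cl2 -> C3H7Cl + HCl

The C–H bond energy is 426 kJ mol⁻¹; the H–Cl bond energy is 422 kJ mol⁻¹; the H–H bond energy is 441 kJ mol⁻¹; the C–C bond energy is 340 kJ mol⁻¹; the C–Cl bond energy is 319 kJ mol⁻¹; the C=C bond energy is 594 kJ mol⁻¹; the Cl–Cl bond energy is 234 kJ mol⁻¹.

Reaction 1:
  Bonds broken (reactants):
    C–C: 1 × 340 = 340
    C–H: 6 × 426 = 2556
    Σ(broken) = 2896 kJ
  Bonds formed (products):
    C–H: 4 × 426 = 1704
    C=C: 1 × 594 = 594
    H–H: 1 × 441 = 441
    Σ(formed) = 2739 kJ
  ΔH_1 = 2896 − 2739 = +157 kJ
Reaction 2:
  Bonds broken (reactants):
    C–C: 2 × 340 = 680
    C–H: 8 × 426 = 3408
    Cl–Cl: 1 × 234 = 234
    Σ(broken) = 4322 kJ
  Bonds formed (products):
    C–C: 2 × 340 = 680
    C–Cl: 1 × 319 = 319
    C–H: 7 × 426 = 2982
    H–Cl: 1 × 422 = 422
    Σ(formed) = 4403 kJ
  ΔH_2 = 4322 − 4403 = −81 kJ
ΔH_1 − ΔH_2 = +238 kJ, so reaction 2 has the more negative ΔH; |ΔH_1 − ΔH_2| = 238 kJ.

Reaction 2, by 238 kJ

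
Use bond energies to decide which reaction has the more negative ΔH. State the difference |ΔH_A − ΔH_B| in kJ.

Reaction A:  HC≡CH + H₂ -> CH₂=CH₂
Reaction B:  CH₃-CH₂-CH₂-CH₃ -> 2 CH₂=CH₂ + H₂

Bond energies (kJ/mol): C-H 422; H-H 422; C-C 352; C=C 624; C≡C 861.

Reaction A:
  Bonds broken (reactants):
    C≡C: 1 × 861 = 861
    C-H: 2 × 422 = 844
    H-H: 1 × 422 = 422
    Σ(broken) = 2127 kJ
  Bonds formed (products):
    C-H: 4 × 422 = 1688
    C=C: 1 × 624 = 624
    Σ(formed) = 2312 kJ
  ΔH_A = 2127 − 2312 = −185 kJ
Reaction B:
  Bonds broken (reactants):
    C-C: 3 × 352 = 1056
    C-H: 10 × 422 = 4220
    Σ(broken) = 5276 kJ
  Bonds formed (products):
    C-H: 8 × 422 = 3376
    C=C: 2 × 624 = 1248
    H-H: 1 × 422 = 422
    Σ(formed) = 5046 kJ
  ΔH_B = 5276 − 5046 = +230 kJ
ΔH_A − ΔH_B = −415 kJ, so reaction A has the more negative ΔH; |ΔH_A − ΔH_B| = 415 kJ.

Reaction A, by 415 kJ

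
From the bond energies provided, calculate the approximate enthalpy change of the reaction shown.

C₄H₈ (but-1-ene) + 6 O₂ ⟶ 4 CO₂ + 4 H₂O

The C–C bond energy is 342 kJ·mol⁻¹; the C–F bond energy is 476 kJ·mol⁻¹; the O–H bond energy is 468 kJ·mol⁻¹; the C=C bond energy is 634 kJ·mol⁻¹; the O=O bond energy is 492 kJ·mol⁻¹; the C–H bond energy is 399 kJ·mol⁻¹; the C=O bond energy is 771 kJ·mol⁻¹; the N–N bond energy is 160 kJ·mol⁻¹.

Bonds broken (reactants):
  C–C: 2 × 342 = 684
  C–H: 8 × 399 = 3192
  C=C: 1 × 634 = 634
  O=O: 6 × 492 = 2952
  Σ(broken) = 7462 kJ
Bonds formed (products):
  C=O: 8 × 771 = 6168
  O–H: 8 × 468 = 3744
  Σ(formed) = 9912 kJ
ΔH = Σ(broken) − Σ(formed) = 7462 − 9912 = −2450 kJ

ΔH ≈ −2450 kJ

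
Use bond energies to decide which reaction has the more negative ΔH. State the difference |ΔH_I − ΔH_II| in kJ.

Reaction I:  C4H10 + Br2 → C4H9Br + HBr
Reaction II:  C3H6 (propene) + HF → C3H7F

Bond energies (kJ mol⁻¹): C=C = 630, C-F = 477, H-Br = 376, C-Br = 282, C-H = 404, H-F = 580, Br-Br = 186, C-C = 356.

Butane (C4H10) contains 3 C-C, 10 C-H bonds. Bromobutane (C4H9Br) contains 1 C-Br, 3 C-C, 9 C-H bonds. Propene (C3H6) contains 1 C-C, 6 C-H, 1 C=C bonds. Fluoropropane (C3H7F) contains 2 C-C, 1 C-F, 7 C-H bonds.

Reaction I:
  Bonds broken (reactants):
    Br-Br: 1 × 186 = 186
    C-C: 3 × 356 = 1068
    C-H: 10 × 404 = 4040
    Σ(broken) = 5294 kJ
  Bonds formed (products):
    C-Br: 1 × 282 = 282
    C-C: 3 × 356 = 1068
    C-H: 9 × 404 = 3636
    H-Br: 1 × 376 = 376
    Σ(formed) = 5362 kJ
  ΔH_I = 5294 − 5362 = −68 kJ
Reaction II:
  Bonds broken (reactants):
    C-C: 1 × 356 = 356
    C-H: 6 × 404 = 2424
    C=C: 1 × 630 = 630
    H-F: 1 × 580 = 580
    Σ(broken) = 3990 kJ
  Bonds formed (products):
    C-C: 2 × 356 = 712
    C-F: 1 × 477 = 477
    C-H: 7 × 404 = 2828
    Σ(formed) = 4017 kJ
  ΔH_II = 3990 − 4017 = −27 kJ
ΔH_I − ΔH_II = −41 kJ, so reaction I has the more negative ΔH; |ΔH_I − ΔH_II| = 41 kJ.

Reaction I, by 41 kJ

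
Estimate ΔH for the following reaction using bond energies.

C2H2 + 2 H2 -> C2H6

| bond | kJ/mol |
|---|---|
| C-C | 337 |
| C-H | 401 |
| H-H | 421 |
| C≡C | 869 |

Bonds broken (reactants):
  C≡C: 1 × 869 = 869
  C-H: 2 × 401 = 802
  H-H: 2 × 421 = 842
  Σ(broken) = 2513 kJ
Bonds formed (products):
  C-C: 1 × 337 = 337
  C-H: 6 × 401 = 2406
  Σ(formed) = 2743 kJ
ΔH = Σ(broken) − Σ(formed) = 2513 − 2743 = −230 kJ

ΔH ≈ −230 kJ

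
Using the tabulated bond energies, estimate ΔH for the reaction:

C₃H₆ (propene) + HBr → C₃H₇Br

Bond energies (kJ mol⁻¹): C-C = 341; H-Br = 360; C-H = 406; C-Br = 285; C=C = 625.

Bonds broken (reactants):
  C-C: 1 × 341 = 341
  C-H: 6 × 406 = 2436
  C=C: 1 × 625 = 625
  H-Br: 1 × 360 = 360
  Σ(broken) = 3762 kJ
Bonds formed (products):
  C-Br: 1 × 285 = 285
  C-C: 2 × 341 = 682
  C-H: 7 × 406 = 2842
  Σ(formed) = 3809 kJ
ΔH = Σ(broken) − Σ(formed) = 3762 − 3809 = −47 kJ

ΔH ≈ −47 kJ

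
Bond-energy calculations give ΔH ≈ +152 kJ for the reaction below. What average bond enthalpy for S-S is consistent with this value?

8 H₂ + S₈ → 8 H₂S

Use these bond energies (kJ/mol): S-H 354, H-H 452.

D(S-S) ≈ 275 kJ/mol

Let D be the S-S bond energy.
Σ(broken) = 8×452 + 8×D = 3616 + 8D
Σ(formed) = 16×354 = 5664
ΔH = Σ(broken) − Σ(formed) = (3616 + 8D) − (5664) = −2048 + 8D
Setting this equal to +152 kJ gives 8D = 2200, so D = 275 kJ/mol.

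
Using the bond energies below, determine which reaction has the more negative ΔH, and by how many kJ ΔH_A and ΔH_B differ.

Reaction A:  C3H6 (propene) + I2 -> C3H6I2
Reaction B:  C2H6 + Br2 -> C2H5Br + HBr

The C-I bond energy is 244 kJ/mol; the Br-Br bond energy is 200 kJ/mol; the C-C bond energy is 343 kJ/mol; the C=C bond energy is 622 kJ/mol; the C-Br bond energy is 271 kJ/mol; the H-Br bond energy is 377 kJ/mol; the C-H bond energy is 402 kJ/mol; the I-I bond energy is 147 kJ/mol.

Reaction A, by 16 kJ

Reaction A:
  Bonds broken (reactants):
    C-C: 1 × 343 = 343
    C-H: 6 × 402 = 2412
    C=C: 1 × 622 = 622
    I-I: 1 × 147 = 147
    Σ(broken) = 3524 kJ
  Bonds formed (products):
    C-C: 2 × 343 = 686
    C-H: 6 × 402 = 2412
    C-I: 2 × 244 = 488
    Σ(formed) = 3586 kJ
  ΔH_A = 3524 − 3586 = −62 kJ
Reaction B:
  Bonds broken (reactants):
    Br-Br: 1 × 200 = 200
    C-C: 1 × 343 = 343
    C-H: 6 × 402 = 2412
    Σ(broken) = 2955 kJ
  Bonds formed (products):
    C-Br: 1 × 271 = 271
    C-C: 1 × 343 = 343
    C-H: 5 × 402 = 2010
    H-Br: 1 × 377 = 377
    Σ(formed) = 3001 kJ
  ΔH_B = 2955 − 3001 = −46 kJ
ΔH_A − ΔH_B = −16 kJ, so reaction A has the more negative ΔH; |ΔH_A − ΔH_B| = 16 kJ.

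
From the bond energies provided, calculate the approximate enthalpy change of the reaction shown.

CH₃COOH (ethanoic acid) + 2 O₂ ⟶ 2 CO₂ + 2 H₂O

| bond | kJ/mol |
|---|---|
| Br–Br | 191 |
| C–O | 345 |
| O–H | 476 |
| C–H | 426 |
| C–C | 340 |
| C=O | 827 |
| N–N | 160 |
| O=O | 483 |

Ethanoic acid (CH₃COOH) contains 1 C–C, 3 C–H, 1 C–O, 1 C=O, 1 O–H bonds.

Bonds broken (reactants):
  C–C: 1 × 340 = 340
  C–H: 3 × 426 = 1278
  C–O: 1 × 345 = 345
  C=O: 1 × 827 = 827
  O–H: 1 × 476 = 476
  O=O: 2 × 483 = 966
  Σ(broken) = 4232 kJ
Bonds formed (products):
  C=O: 4 × 827 = 3308
  O–H: 4 × 476 = 1904
  Σ(formed) = 5212 kJ
ΔH = Σ(broken) − Σ(formed) = 4232 − 5212 = −980 kJ

ΔH ≈ −980 kJ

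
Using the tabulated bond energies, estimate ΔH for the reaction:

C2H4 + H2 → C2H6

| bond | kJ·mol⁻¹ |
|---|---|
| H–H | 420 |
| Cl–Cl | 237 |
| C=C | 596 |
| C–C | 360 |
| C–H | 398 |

Bonds broken (reactants):
  C–H: 4 × 398 = 1592
  C=C: 1 × 596 = 596
  H–H: 1 × 420 = 420
  Σ(broken) = 2608 kJ
Bonds formed (products):
  C–C: 1 × 360 = 360
  C–H: 6 × 398 = 2388
  Σ(formed) = 2748 kJ
ΔH = Σ(broken) − Σ(formed) = 2608 − 2748 = −140 kJ

ΔH ≈ −140 kJ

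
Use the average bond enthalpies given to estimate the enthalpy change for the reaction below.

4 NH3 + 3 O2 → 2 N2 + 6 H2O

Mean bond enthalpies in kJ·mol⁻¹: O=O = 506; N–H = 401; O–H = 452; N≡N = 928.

Bonds broken (reactants):
  N–H: 12 × 401 = 4812
  O=O: 3 × 506 = 1518
  Σ(broken) = 6330 kJ
Bonds formed (products):
  N≡N: 2 × 928 = 1856
  O–H: 12 × 452 = 5424
  Σ(formed) = 7280 kJ
ΔH = Σ(broken) − Σ(formed) = 6330 − 7280 = −950 kJ

ΔH ≈ −950 kJ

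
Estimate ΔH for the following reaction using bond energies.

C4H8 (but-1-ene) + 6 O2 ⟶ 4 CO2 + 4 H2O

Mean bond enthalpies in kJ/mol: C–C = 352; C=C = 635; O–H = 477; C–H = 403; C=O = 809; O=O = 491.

ΔH ≈ −2779 kJ

Bonds broken (reactants):
  C–C: 2 × 352 = 704
  C–H: 8 × 403 = 3224
  C=C: 1 × 635 = 635
  O=O: 6 × 491 = 2946
  Σ(broken) = 7509 kJ
Bonds formed (products):
  C=O: 8 × 809 = 6472
  O–H: 8 × 477 = 3816
  Σ(formed) = 10288 kJ
ΔH = Σ(broken) − Σ(formed) = 7509 − 10288 = −2779 kJ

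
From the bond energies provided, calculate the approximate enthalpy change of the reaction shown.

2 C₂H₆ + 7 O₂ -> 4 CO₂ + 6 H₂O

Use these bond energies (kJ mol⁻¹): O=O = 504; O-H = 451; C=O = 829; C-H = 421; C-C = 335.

ΔH ≈ −2794 kJ

Bonds broken (reactants):
  C-C: 2 × 335 = 670
  C-H: 12 × 421 = 5052
  O=O: 7 × 504 = 3528
  Σ(broken) = 9250 kJ
Bonds formed (products):
  C=O: 8 × 829 = 6632
  O-H: 12 × 451 = 5412
  Σ(formed) = 12044 kJ
ΔH = Σ(broken) − Σ(formed) = 9250 − 12044 = −2794 kJ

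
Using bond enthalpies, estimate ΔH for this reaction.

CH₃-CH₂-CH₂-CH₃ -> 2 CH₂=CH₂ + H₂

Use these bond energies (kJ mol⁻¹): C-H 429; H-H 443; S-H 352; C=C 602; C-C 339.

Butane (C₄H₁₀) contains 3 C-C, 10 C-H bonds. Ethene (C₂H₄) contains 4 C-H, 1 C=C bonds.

Bonds broken (reactants):
  C-C: 3 × 339 = 1017
  C-H: 10 × 429 = 4290
  Σ(broken) = 5307 kJ
Bonds formed (products):
  C-H: 8 × 429 = 3432
  C=C: 2 × 602 = 1204
  H-H: 1 × 443 = 443
  Σ(formed) = 5079 kJ
ΔH = Σ(broken) − Σ(formed) = 5307 − 5079 = +228 kJ

ΔH ≈ +228 kJ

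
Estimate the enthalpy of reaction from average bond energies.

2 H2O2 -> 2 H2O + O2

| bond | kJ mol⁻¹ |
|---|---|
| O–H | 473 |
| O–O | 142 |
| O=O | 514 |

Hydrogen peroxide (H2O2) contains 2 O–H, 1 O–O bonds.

Bonds broken (reactants):
  O–H: 4 × 473 = 1892
  O–O: 2 × 142 = 284
  Σ(broken) = 2176 kJ
Bonds formed (products):
  O–H: 4 × 473 = 1892
  O=O: 1 × 514 = 514
  Σ(formed) = 2406 kJ
ΔH = Σ(broken) − Σ(formed) = 2176 − 2406 = −230 kJ

ΔH ≈ −230 kJ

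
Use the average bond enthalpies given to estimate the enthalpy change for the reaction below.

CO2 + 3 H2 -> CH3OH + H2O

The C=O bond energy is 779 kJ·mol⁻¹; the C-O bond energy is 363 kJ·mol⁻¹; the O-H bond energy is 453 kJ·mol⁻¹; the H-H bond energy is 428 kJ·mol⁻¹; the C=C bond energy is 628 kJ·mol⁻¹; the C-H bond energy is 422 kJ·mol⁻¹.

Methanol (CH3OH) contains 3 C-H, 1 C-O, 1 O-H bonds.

Bonds broken (reactants):
  C=O: 2 × 779 = 1558
  H-H: 3 × 428 = 1284
  Σ(broken) = 2842 kJ
Bonds formed (products):
  C-H: 3 × 422 = 1266
  C-O: 1 × 363 = 363
  O-H: 3 × 453 = 1359
  Σ(formed) = 2988 kJ
ΔH = Σ(broken) − Σ(formed) = 2842 − 2988 = −146 kJ

ΔH ≈ −146 kJ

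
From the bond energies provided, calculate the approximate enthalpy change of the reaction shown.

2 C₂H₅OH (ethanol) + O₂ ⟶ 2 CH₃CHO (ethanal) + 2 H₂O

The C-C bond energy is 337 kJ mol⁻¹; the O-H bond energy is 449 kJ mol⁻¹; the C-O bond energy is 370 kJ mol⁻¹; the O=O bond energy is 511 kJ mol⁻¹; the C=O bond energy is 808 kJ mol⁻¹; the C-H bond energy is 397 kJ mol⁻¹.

Bonds broken (reactants):
  C-C: 2 × 337 = 674
  C-H: 10 × 397 = 3970
  C-O: 2 × 370 = 740
  O-H: 2 × 449 = 898
  O=O: 1 × 511 = 511
  Σ(broken) = 6793 kJ
Bonds formed (products):
  C-C: 2 × 337 = 674
  C-H: 8 × 397 = 3176
  C=O: 2 × 808 = 1616
  O-H: 4 × 449 = 1796
  Σ(formed) = 7262 kJ
ΔH = Σ(broken) − Σ(formed) = 6793 − 7262 = −469 kJ

ΔH ≈ −469 kJ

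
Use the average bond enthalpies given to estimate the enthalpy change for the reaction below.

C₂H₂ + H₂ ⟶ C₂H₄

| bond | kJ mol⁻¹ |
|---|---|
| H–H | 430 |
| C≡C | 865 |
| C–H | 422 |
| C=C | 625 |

ΔH ≈ −174 kJ

Bonds broken (reactants):
  C≡C: 1 × 865 = 865
  C–H: 2 × 422 = 844
  H–H: 1 × 430 = 430
  Σ(broken) = 2139 kJ
Bonds formed (products):
  C–H: 4 × 422 = 1688
  C=C: 1 × 625 = 625
  Σ(formed) = 2313 kJ
ΔH = Σ(broken) − Σ(formed) = 2139 − 2313 = −174 kJ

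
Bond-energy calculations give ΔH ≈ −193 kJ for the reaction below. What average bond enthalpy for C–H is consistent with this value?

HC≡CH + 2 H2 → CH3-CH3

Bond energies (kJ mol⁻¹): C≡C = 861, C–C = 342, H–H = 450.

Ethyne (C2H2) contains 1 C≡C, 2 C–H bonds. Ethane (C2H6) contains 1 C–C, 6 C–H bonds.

D(C–H) ≈ 403 kJ/mol

Let D be the C–H bond energy.
Σ(broken) = 1×861 + 2×D + 2×450 = 1761 + 2D
Σ(formed) = 1×342 + 6×D = 342 + 6D
ΔH = Σ(broken) − Σ(formed) = (1761 + 2D) − (342 + 6D) = +1419 − 4D
Setting this equal to −193 kJ gives 4D = 1612, so D = 403 kJ/mol.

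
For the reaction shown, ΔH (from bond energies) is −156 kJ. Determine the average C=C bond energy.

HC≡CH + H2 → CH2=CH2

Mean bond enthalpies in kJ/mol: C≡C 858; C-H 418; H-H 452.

D(C=C) ≈ 630 kJ/mol

Let D be the C=C bond energy.
Σ(broken) = 1×858 + 2×418 + 1×452 = 2146
Σ(formed) = 4×418 + 1×D = 1672 + D
ΔH = Σ(broken) − Σ(formed) = (2146) − (1672 + D) = +474 − D
Setting this equal to −156 kJ gives D = 630 kJ/mol.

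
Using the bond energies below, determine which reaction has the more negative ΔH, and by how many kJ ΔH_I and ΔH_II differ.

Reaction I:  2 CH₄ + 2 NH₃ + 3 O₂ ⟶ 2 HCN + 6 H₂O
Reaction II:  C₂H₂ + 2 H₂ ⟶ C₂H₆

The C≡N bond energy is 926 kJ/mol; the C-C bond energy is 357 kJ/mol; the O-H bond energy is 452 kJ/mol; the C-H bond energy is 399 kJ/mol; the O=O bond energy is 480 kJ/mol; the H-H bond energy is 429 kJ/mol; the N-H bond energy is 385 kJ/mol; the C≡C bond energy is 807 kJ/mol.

Reaction I, by 844 kJ

Reaction I:
  Bonds broken (reactants):
    C-H: 8 × 399 = 3192
    N-H: 6 × 385 = 2310
    O=O: 3 × 480 = 1440
    Σ(broken) = 6942 kJ
  Bonds formed (products):
    C≡N: 2 × 926 = 1852
    C-H: 2 × 399 = 798
    O-H: 12 × 452 = 5424
    Σ(formed) = 8074 kJ
  ΔH_I = 6942 − 8074 = −1132 kJ
Reaction II:
  Bonds broken (reactants):
    C≡C: 1 × 807 = 807
    C-H: 2 × 399 = 798
    H-H: 2 × 429 = 858
    Σ(broken) = 2463 kJ
  Bonds formed (products):
    C-C: 1 × 357 = 357
    C-H: 6 × 399 = 2394
    Σ(formed) = 2751 kJ
  ΔH_II = 2463 − 2751 = −288 kJ
ΔH_I − ΔH_II = −844 kJ, so reaction I has the more negative ΔH; |ΔH_I − ΔH_II| = 844 kJ.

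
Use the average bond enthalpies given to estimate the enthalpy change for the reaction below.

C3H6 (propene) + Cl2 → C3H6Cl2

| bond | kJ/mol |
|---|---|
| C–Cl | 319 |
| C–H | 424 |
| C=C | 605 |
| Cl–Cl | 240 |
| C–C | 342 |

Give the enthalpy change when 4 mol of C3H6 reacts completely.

ΔH = −540 kJ

Bonds broken (reactants):
  C–C: 1 × 342 = 342
  C–H: 6 × 424 = 2544
  C=C: 1 × 605 = 605
  Cl–Cl: 1 × 240 = 240
  Σ(broken) = 3731 kJ
Bonds formed (products):
  C–C: 2 × 342 = 684
  C–Cl: 2 × 319 = 638
  C–H: 6 × 424 = 2544
  Σ(formed) = 3866 kJ
ΔH = Σ(broken) − Σ(formed) = 3731 − 3866 = −135 kJ
For 4× the reaction as written: 4 × (−135) = −540 kJ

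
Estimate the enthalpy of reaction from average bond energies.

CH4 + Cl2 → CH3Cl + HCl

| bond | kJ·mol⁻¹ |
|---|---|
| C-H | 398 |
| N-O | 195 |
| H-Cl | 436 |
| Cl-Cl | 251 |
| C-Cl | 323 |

Bonds broken (reactants):
  C-H: 4 × 398 = 1592
  Cl-Cl: 1 × 251 = 251
  Σ(broken) = 1843 kJ
Bonds formed (products):
  C-Cl: 1 × 323 = 323
  C-H: 3 × 398 = 1194
  H-Cl: 1 × 436 = 436
  Σ(formed) = 1953 kJ
ΔH = Σ(broken) − Σ(formed) = 1843 − 1953 = −110 kJ

ΔH ≈ −110 kJ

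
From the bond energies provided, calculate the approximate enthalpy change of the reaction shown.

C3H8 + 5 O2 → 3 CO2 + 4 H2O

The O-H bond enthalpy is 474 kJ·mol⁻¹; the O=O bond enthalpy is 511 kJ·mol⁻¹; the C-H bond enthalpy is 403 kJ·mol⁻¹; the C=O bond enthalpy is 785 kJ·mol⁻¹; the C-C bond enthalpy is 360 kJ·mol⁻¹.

ΔH ≈ −2003 kJ

Bonds broken (reactants):
  C-C: 2 × 360 = 720
  C-H: 8 × 403 = 3224
  O=O: 5 × 511 = 2555
  Σ(broken) = 6499 kJ
Bonds formed (products):
  C=O: 6 × 785 = 4710
  O-H: 8 × 474 = 3792
  Σ(formed) = 8502 kJ
ΔH = Σ(broken) − Σ(formed) = 6499 − 8502 = −2003 kJ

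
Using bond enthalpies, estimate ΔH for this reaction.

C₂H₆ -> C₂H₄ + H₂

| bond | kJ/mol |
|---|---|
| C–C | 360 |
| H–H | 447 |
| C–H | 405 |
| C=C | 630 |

Bonds broken (reactants):
  C–C: 1 × 360 = 360
  C–H: 6 × 405 = 2430
  Σ(broken) = 2790 kJ
Bonds formed (products):
  C–H: 4 × 405 = 1620
  C=C: 1 × 630 = 630
  H–H: 1 × 447 = 447
  Σ(formed) = 2697 kJ
ΔH = Σ(broken) − Σ(formed) = 2790 − 2697 = +93 kJ

ΔH ≈ +93 kJ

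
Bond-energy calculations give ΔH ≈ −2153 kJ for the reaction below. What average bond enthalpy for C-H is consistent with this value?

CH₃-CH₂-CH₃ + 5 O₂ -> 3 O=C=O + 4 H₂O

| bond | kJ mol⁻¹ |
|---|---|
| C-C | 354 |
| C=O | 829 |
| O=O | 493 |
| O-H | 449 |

D(C-H) ≈ 405 kJ/mol

Let D be the C-H bond energy.
Σ(broken) = 2×354 + 8×D + 5×493 = 3173 + 8D
Σ(formed) = 6×829 + 8×449 = 8566
ΔH = Σ(broken) − Σ(formed) = (3173 + 8D) − (8566) = −5393 + 8D
Setting this equal to −2153 kJ gives 8D = 3240, so D = 405 kJ/mol.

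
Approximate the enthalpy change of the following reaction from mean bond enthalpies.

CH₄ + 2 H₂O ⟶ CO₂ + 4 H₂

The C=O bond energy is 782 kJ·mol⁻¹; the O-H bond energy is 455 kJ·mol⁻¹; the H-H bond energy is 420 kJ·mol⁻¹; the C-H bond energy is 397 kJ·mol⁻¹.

ΔH ≈ +164 kJ

Bonds broken (reactants):
  C-H: 4 × 397 = 1588
  O-H: 4 × 455 = 1820
  Σ(broken) = 3408 kJ
Bonds formed (products):
  C=O: 2 × 782 = 1564
  H-H: 4 × 420 = 1680
  Σ(formed) = 3244 kJ
ΔH = Σ(broken) − Σ(formed) = 3408 − 3244 = +164 kJ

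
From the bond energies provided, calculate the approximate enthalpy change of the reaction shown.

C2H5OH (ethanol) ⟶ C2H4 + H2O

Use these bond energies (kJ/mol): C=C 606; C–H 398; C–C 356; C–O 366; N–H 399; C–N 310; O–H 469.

Bonds broken (reactants):
  C–C: 1 × 356 = 356
  C–H: 5 × 398 = 1990
  C–O: 1 × 366 = 366
  O–H: 1 × 469 = 469
  Σ(broken) = 3181 kJ
Bonds formed (products):
  C–H: 4 × 398 = 1592
  C=C: 1 × 606 = 606
  O–H: 2 × 469 = 938
  Σ(formed) = 3136 kJ
ΔH = Σ(broken) − Σ(formed) = 3181 − 3136 = +45 kJ

ΔH ≈ +45 kJ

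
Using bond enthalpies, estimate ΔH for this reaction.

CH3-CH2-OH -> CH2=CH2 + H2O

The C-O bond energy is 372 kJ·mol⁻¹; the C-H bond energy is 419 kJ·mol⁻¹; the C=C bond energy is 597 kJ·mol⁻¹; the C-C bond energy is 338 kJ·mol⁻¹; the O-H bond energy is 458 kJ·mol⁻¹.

ΔH ≈ +74 kJ

Bonds broken (reactants):
  C-C: 1 × 338 = 338
  C-H: 5 × 419 = 2095
  C-O: 1 × 372 = 372
  O-H: 1 × 458 = 458
  Σ(broken) = 3263 kJ
Bonds formed (products):
  C-H: 4 × 419 = 1676
  C=C: 1 × 597 = 597
  O-H: 2 × 458 = 916
  Σ(formed) = 3189 kJ
ΔH = Σ(broken) − Σ(formed) = 3263 − 3189 = +74 kJ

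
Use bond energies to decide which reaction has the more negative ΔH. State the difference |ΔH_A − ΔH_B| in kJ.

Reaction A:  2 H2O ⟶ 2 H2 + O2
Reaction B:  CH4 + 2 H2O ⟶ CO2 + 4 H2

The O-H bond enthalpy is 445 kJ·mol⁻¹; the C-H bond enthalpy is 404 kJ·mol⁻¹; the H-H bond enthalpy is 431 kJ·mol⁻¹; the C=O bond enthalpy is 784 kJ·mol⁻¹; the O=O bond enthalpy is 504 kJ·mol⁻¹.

Reaction A:
  Bonds broken (reactants):
    O-H: 4 × 445 = 1780
    Σ(broken) = 1780 kJ
  Bonds formed (products):
    H-H: 2 × 431 = 862
    O=O: 1 × 504 = 504
    Σ(formed) = 1366 kJ
  ΔH_A = 1780 − 1366 = +414 kJ
Reaction B:
  Bonds broken (reactants):
    C-H: 4 × 404 = 1616
    O-H: 4 × 445 = 1780
    Σ(broken) = 3396 kJ
  Bonds formed (products):
    C=O: 2 × 784 = 1568
    H-H: 4 × 431 = 1724
    Σ(formed) = 3292 kJ
  ΔH_B = 3396 − 3292 = +104 kJ
ΔH_A − ΔH_B = +310 kJ, so reaction B has the more negative ΔH; |ΔH_A − ΔH_B| = 310 kJ.

Reaction B, by 310 kJ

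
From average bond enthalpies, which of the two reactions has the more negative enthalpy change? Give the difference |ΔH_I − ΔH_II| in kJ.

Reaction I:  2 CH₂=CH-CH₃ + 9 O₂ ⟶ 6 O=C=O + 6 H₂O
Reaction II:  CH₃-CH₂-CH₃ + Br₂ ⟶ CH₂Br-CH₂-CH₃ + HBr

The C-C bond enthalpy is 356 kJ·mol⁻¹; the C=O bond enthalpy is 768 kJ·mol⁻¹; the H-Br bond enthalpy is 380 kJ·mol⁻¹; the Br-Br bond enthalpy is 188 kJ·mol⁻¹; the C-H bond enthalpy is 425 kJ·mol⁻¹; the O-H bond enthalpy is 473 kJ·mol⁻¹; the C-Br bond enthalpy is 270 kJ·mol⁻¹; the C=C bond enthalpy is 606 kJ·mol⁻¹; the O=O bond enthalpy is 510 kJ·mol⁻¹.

Reaction I, by 3241 kJ

Reaction I:
  Bonds broken (reactants):
    C-C: 2 × 356 = 712
    C-H: 12 × 425 = 5100
    C=C: 2 × 606 = 1212
    O=O: 9 × 510 = 4590
    Σ(broken) = 11614 kJ
  Bonds formed (products):
    C=O: 12 × 768 = 9216
    O-H: 12 × 473 = 5676
    Σ(formed) = 14892 kJ
  ΔH_I = 11614 − 14892 = −3278 kJ
Reaction II:
  Bonds broken (reactants):
    Br-Br: 1 × 188 = 188
    C-C: 2 × 356 = 712
    C-H: 8 × 425 = 3400
    Σ(broken) = 4300 kJ
  Bonds formed (products):
    C-Br: 1 × 270 = 270
    C-C: 2 × 356 = 712
    C-H: 7 × 425 = 2975
    H-Br: 1 × 380 = 380
    Σ(formed) = 4337 kJ
  ΔH_II = 4300 − 4337 = −37 kJ
ΔH_I − ΔH_II = −3241 kJ, so reaction I has the more negative ΔH; |ΔH_I − ΔH_II| = 3241 kJ.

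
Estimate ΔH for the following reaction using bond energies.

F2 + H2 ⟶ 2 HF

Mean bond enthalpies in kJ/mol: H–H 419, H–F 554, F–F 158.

Bonds broken (reactants):
  F–F: 1 × 158 = 158
  H–H: 1 × 419 = 419
  Σ(broken) = 577 kJ
Bonds formed (products):
  H–F: 2 × 554 = 1108
  Σ(formed) = 1108 kJ
ΔH = Σ(broken) − Σ(formed) = 577 − 1108 = −531 kJ

ΔH ≈ −531 kJ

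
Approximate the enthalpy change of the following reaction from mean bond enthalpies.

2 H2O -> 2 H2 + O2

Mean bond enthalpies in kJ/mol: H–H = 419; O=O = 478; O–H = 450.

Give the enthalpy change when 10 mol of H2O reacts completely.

ΔH = +2420 kJ

Bonds broken (reactants):
  O–H: 4 × 450 = 1800
  Σ(broken) = 1800 kJ
Bonds formed (products):
  H–H: 2 × 419 = 838
  O=O: 1 × 478 = 478
  Σ(formed) = 1316 kJ
ΔH = Σ(broken) − Σ(formed) = 1800 − 1316 = +484 kJ
For 5× the reaction as written: 5 × (+484) = +2420 kJ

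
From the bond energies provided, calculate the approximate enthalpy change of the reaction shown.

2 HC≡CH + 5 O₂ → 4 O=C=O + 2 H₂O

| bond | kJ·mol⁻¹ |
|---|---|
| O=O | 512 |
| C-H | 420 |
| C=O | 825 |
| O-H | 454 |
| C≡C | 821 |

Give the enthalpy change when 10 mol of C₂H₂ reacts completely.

ΔH = −12670 kJ

Bonds broken (reactants):
  C≡C: 2 × 821 = 1642
  C-H: 4 × 420 = 1680
  O=O: 5 × 512 = 2560
  Σ(broken) = 5882 kJ
Bonds formed (products):
  C=O: 8 × 825 = 6600
  O-H: 4 × 454 = 1816
  Σ(formed) = 8416 kJ
ΔH = Σ(broken) − Σ(formed) = 5882 − 8416 = −2534 kJ
For 5× the reaction as written: 5 × (−2534) = −12670 kJ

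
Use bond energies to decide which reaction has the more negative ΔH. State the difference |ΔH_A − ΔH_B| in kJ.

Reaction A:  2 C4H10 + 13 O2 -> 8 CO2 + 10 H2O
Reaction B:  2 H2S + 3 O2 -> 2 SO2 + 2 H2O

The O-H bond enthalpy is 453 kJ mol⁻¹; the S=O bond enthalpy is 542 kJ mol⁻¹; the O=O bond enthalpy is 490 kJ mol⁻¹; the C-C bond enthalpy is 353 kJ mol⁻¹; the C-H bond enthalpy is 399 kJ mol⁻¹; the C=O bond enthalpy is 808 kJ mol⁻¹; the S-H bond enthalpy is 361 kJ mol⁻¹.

Reaction A, by 4454 kJ

Reaction A:
  Bonds broken (reactants):
    C-C: 6 × 353 = 2118
    C-H: 20 × 399 = 7980
    O=O: 13 × 490 = 6370
    Σ(broken) = 16468 kJ
  Bonds formed (products):
    C=O: 16 × 808 = 12928
    O-H: 20 × 453 = 9060
    Σ(formed) = 21988 kJ
  ΔH_A = 16468 − 21988 = −5520 kJ
Reaction B:
  Bonds broken (reactants):
    O=O: 3 × 490 = 1470
    S-H: 4 × 361 = 1444
    Σ(broken) = 2914 kJ
  Bonds formed (products):
    O-H: 4 × 453 = 1812
    S=O: 4 × 542 = 2168
    Σ(formed) = 3980 kJ
  ΔH_B = 2914 − 3980 = −1066 kJ
ΔH_A − ΔH_B = −4454 kJ, so reaction A has the more negative ΔH; |ΔH_A − ΔH_B| = 4454 kJ.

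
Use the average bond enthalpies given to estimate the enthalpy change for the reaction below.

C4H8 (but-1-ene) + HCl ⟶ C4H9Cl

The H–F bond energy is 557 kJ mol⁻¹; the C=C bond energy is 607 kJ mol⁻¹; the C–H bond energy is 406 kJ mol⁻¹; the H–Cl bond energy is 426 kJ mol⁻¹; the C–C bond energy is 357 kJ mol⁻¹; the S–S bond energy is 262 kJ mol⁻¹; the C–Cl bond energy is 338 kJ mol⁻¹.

Bonds broken (reactants):
  C–C: 2 × 357 = 714
  C–H: 8 × 406 = 3248
  C=C: 1 × 607 = 607
  H–Cl: 1 × 426 = 426
  Σ(broken) = 4995 kJ
Bonds formed (products):
  C–C: 3 × 357 = 1071
  C–Cl: 1 × 338 = 338
  C–H: 9 × 406 = 3654
  Σ(formed) = 5063 kJ
ΔH = Σ(broken) − Σ(formed) = 4995 − 5063 = −68 kJ

ΔH ≈ −68 kJ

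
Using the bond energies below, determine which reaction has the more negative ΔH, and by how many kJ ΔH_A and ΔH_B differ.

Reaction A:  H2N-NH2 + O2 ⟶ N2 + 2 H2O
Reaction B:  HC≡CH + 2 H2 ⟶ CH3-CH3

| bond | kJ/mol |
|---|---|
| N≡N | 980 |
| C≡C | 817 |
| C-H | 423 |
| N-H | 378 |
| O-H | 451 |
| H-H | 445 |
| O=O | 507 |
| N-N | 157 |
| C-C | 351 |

Reaction A, by 272 kJ

Reaction A:
  Bonds broken (reactants):
    N-H: 4 × 378 = 1512
    N-N: 1 × 157 = 157
    O=O: 1 × 507 = 507
    Σ(broken) = 2176 kJ
  Bonds formed (products):
    N≡N: 1 × 980 = 980
    O-H: 4 × 451 = 1804
    Σ(formed) = 2784 kJ
  ΔH_A = 2176 − 2784 = −608 kJ
Reaction B:
  Bonds broken (reactants):
    C≡C: 1 × 817 = 817
    C-H: 2 × 423 = 846
    H-H: 2 × 445 = 890
    Σ(broken) = 2553 kJ
  Bonds formed (products):
    C-C: 1 × 351 = 351
    C-H: 6 × 423 = 2538
    Σ(formed) = 2889 kJ
  ΔH_B = 2553 − 2889 = −336 kJ
ΔH_A − ΔH_B = −272 kJ, so reaction A has the more negative ΔH; |ΔH_A − ΔH_B| = 272 kJ.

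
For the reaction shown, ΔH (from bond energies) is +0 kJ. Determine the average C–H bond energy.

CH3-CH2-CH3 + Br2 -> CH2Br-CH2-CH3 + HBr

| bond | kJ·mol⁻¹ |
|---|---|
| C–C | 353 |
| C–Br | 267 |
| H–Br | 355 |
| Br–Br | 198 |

D(C–H) ≈ 424 kJ/mol

Let D be the C–H bond energy.
Σ(broken) = 1×198 + 2×353 + 8×D = 904 + 8D
Σ(formed) = 1×267 + 2×353 + 7×D + 1×355 = 1328 + 7D
ΔH = Σ(broken) − Σ(formed) = (904 + 8D) − (1328 + 7D) = −424 + D
Setting this equal to +0 kJ gives D = 424 kJ/mol.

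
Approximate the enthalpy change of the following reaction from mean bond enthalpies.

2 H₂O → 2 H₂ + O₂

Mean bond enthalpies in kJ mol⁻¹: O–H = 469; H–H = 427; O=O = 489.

ΔH ≈ +533 kJ

Bonds broken (reactants):
  O–H: 4 × 469 = 1876
  Σ(broken) = 1876 kJ
Bonds formed (products):
  H–H: 2 × 427 = 854
  O=O: 1 × 489 = 489
  Σ(formed) = 1343 kJ
ΔH = Σ(broken) − Σ(formed) = 1876 − 1343 = +533 kJ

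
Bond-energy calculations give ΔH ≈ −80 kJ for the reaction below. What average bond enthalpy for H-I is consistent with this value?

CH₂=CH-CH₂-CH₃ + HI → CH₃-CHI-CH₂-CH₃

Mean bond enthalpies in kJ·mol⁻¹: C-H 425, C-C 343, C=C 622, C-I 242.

Let D be the H-I bond energy.
Σ(broken) = 2×343 + 8×425 + 1×622 + 1×D = 4708 + D
Σ(formed) = 3×343 + 9×425 + 1×242 = 5096
ΔH = Σ(broken) − Σ(formed) = (4708 + D) − (5096) = −388 + D
Setting this equal to −80 kJ gives D = 308 kJ/mol.

D(H-I) ≈ 308 kJ/mol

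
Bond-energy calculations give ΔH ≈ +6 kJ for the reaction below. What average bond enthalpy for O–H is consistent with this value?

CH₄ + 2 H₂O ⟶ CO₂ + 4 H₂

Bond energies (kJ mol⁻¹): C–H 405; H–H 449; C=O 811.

Let D be the O–H bond energy.
Σ(broken) = 4×405 + 4×D = 1620 + 4D
Σ(formed) = 2×811 + 4×449 = 3418
ΔH = Σ(broken) − Σ(formed) = (1620 + 4D) − (3418) = −1798 + 4D
Setting this equal to +6 kJ gives 4D = 1804, so D = 451 kJ/mol.

D(O–H) ≈ 451 kJ/mol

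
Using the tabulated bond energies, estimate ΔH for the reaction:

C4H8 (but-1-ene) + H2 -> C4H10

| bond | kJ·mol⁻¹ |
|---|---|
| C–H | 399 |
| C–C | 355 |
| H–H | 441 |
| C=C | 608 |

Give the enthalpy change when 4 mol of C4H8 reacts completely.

ΔH = −416 kJ

Bonds broken (reactants):
  C–C: 2 × 355 = 710
  C–H: 8 × 399 = 3192
  C=C: 1 × 608 = 608
  H–H: 1 × 441 = 441
  Σ(broken) = 4951 kJ
Bonds formed (products):
  C–C: 3 × 355 = 1065
  C–H: 10 × 399 = 3990
  Σ(formed) = 5055 kJ
ΔH = Σ(broken) − Σ(formed) = 4951 − 5055 = −104 kJ
For 4× the reaction as written: 4 × (−104) = −416 kJ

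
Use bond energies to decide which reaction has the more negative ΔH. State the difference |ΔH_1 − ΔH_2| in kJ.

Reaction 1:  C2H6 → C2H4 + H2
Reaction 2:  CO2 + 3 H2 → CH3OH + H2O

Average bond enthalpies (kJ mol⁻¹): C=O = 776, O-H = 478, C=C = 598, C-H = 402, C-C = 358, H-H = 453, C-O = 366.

Reaction 1:
  Bonds broken (reactants):
    C-C: 1 × 358 = 358
    C-H: 6 × 402 = 2412
    Σ(broken) = 2770 kJ
  Bonds formed (products):
    C-H: 4 × 402 = 1608
    C=C: 1 × 598 = 598
    H-H: 1 × 453 = 453
    Σ(formed) = 2659 kJ
  ΔH_1 = 2770 − 2659 = +111 kJ
Reaction 2:
  Bonds broken (reactants):
    C=O: 2 × 776 = 1552
    H-H: 3 × 453 = 1359
    Σ(broken) = 2911 kJ
  Bonds formed (products):
    C-H: 3 × 402 = 1206
    C-O: 1 × 366 = 366
    O-H: 3 × 478 = 1434
    Σ(formed) = 3006 kJ
  ΔH_2 = 2911 − 3006 = −95 kJ
ΔH_1 − ΔH_2 = +206 kJ, so reaction 2 has the more negative ΔH; |ΔH_1 − ΔH_2| = 206 kJ.

Reaction 2, by 206 kJ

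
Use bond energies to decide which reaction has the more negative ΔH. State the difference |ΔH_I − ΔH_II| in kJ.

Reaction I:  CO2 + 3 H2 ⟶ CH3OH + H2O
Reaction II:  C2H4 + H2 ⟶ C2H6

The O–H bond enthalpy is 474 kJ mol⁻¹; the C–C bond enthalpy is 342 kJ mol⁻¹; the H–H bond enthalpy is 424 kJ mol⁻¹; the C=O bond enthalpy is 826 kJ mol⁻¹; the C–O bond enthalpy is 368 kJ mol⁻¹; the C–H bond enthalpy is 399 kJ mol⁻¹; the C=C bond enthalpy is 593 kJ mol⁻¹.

Reaction I:
  Bonds broken (reactants):
    C=O: 2 × 826 = 1652
    H–H: 3 × 424 = 1272
    Σ(broken) = 2924 kJ
  Bonds formed (products):
    C–H: 3 × 399 = 1197
    C–O: 1 × 368 = 368
    O–H: 3 × 474 = 1422
    Σ(formed) = 2987 kJ
  ΔH_I = 2924 − 2987 = −63 kJ
Reaction II:
  Bonds broken (reactants):
    C–H: 4 × 399 = 1596
    C=C: 1 × 593 = 593
    H–H: 1 × 424 = 424
    Σ(broken) = 2613 kJ
  Bonds formed (products):
    C–C: 1 × 342 = 342
    C–H: 6 × 399 = 2394
    Σ(formed) = 2736 kJ
  ΔH_II = 2613 − 2736 = −123 kJ
ΔH_I − ΔH_II = +60 kJ, so reaction II has the more negative ΔH; |ΔH_I − ΔH_II| = 60 kJ.

Reaction II, by 60 kJ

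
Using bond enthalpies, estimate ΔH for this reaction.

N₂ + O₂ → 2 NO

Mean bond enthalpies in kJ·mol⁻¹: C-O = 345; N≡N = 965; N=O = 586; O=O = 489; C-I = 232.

ΔH ≈ +282 kJ

Bonds broken (reactants):
  N≡N: 1 × 965 = 965
  O=O: 1 × 489 = 489
  Σ(broken) = 1454 kJ
Bonds formed (products):
  N=O: 2 × 586 = 1172
  Σ(formed) = 1172 kJ
ΔH = Σ(broken) − Σ(formed) = 1454 − 1172 = +282 kJ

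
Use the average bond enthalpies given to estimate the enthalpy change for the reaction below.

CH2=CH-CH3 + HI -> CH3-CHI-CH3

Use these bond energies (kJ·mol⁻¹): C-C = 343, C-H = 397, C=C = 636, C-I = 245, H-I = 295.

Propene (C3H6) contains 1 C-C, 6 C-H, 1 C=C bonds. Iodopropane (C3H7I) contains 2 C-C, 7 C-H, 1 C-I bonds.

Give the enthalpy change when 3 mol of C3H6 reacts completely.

Bonds broken (reactants):
  C-C: 1 × 343 = 343
  C-H: 6 × 397 = 2382
  C=C: 1 × 636 = 636
  H-I: 1 × 295 = 295
  Σ(broken) = 3656 kJ
Bonds formed (products):
  C-C: 2 × 343 = 686
  C-H: 7 × 397 = 2779
  C-I: 1 × 245 = 245
  Σ(formed) = 3710 kJ
ΔH = Σ(broken) − Σ(formed) = 3656 − 3710 = −54 kJ
For 3× the reaction as written: 3 × (−54) = −162 kJ

ΔH = −162 kJ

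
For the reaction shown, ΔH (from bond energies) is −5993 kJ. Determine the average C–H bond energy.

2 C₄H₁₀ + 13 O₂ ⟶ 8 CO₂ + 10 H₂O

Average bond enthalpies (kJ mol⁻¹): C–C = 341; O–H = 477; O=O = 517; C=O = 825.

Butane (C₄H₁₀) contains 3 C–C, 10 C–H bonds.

Let D be the C–H bond energy.
Σ(broken) = 6×341 + 20×D + 13×517 = 8767 + 20D
Σ(formed) = 16×825 + 20×477 = 22740
ΔH = Σ(broken) − Σ(formed) = (8767 + 20D) − (22740) = −13973 + 20D
Setting this equal to −5993 kJ gives 20D = 7980, so D = 399 kJ/mol.

D(C–H) ≈ 399 kJ/mol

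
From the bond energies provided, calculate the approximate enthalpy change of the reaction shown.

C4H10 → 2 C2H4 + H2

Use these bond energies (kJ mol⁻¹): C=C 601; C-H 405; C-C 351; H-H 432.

Bonds broken (reactants):
  C-C: 3 × 351 = 1053
  C-H: 10 × 405 = 4050
  Σ(broken) = 5103 kJ
Bonds formed (products):
  C-H: 8 × 405 = 3240
  C=C: 2 × 601 = 1202
  H-H: 1 × 432 = 432
  Σ(formed) = 4874 kJ
ΔH = Σ(broken) − Σ(formed) = 5103 − 4874 = +229 kJ

ΔH ≈ +229 kJ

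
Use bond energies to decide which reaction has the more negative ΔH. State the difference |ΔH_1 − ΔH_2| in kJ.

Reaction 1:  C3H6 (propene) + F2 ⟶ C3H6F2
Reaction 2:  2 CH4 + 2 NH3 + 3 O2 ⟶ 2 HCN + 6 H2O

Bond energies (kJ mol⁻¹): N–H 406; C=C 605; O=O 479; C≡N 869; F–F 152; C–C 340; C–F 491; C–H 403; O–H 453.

Reaction 1:
  Bonds broken (reactants):
    C–C: 1 × 340 = 340
    C–H: 6 × 403 = 2418
    C=C: 1 × 605 = 605
    F–F: 1 × 152 = 152
    Σ(broken) = 3515 kJ
  Bonds formed (products):
    C–C: 2 × 340 = 680
    C–F: 2 × 491 = 982
    C–H: 6 × 403 = 2418
    Σ(formed) = 4080 kJ
  ΔH_1 = 3515 − 4080 = −565 kJ
Reaction 2:
  Bonds broken (reactants):
    C–H: 8 × 403 = 3224
    N–H: 6 × 406 = 2436
    O=O: 3 × 479 = 1437
    Σ(broken) = 7097 kJ
  Bonds formed (products):
    C≡N: 2 × 869 = 1738
    C–H: 2 × 403 = 806
    O–H: 12 × 453 = 5436
    Σ(formed) = 7980 kJ
  ΔH_2 = 7097 − 7980 = −883 kJ
ΔH_1 − ΔH_2 = +318 kJ, so reaction 2 has the more negative ΔH; |ΔH_1 − ΔH_2| = 318 kJ.

Reaction 2, by 318 kJ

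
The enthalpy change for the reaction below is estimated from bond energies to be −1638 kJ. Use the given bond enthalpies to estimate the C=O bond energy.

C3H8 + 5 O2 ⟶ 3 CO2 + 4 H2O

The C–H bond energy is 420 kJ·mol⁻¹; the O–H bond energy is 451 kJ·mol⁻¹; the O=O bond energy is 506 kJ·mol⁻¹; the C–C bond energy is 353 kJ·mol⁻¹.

Let D be the C=O bond energy.
Σ(broken) = 2×353 + 8×420 + 5×506 = 6596
Σ(formed) = 6×D + 8×451 = 3608 + 6D
ΔH = Σ(broken) − Σ(formed) = (6596) − (3608 + 6D) = +2988 − 6D
Setting this equal to −1638 kJ gives 6D = 4626, so D = 771 kJ/mol.

D(C=O) ≈ 771 kJ/mol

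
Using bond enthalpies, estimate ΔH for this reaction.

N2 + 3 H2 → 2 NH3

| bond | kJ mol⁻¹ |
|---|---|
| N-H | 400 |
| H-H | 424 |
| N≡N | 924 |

ΔH ≈ −204 kJ

Bonds broken (reactants):
  H-H: 3 × 424 = 1272
  N≡N: 1 × 924 = 924
  Σ(broken) = 2196 kJ
Bonds formed (products):
  N-H: 6 × 400 = 2400
  Σ(formed) = 2400 kJ
ΔH = Σ(broken) − Σ(formed) = 2196 − 2400 = −204 kJ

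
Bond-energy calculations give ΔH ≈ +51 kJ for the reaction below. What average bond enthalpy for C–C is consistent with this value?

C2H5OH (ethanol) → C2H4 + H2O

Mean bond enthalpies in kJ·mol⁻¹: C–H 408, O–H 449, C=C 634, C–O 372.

D(C–C) ≈ 354 kJ/mol

Let D be the C–C bond energy.
Σ(broken) = 1×D + 5×408 + 1×372 + 1×449 = 2861 + D
Σ(formed) = 4×408 + 1×634 + 2×449 = 3164
ΔH = Σ(broken) − Σ(formed) = (2861 + D) − (3164) = −303 + D
Setting this equal to +51 kJ gives D = 354 kJ/mol.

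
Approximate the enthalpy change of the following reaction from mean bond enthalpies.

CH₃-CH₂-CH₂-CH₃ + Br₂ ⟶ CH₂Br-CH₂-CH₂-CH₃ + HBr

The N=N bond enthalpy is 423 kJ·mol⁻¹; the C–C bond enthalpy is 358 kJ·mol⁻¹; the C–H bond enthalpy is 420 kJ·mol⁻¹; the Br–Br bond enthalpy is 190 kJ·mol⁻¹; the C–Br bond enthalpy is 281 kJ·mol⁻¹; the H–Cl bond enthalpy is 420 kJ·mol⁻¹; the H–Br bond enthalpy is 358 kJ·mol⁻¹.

Bonds broken (reactants):
  Br–Br: 1 × 190 = 190
  C–C: 3 × 358 = 1074
  C–H: 10 × 420 = 4200
  Σ(broken) = 5464 kJ
Bonds formed (products):
  C–Br: 1 × 281 = 281
  C–C: 3 × 358 = 1074
  C–H: 9 × 420 = 3780
  H–Br: 1 × 358 = 358
  Σ(formed) = 5493 kJ
ΔH = Σ(broken) − Σ(formed) = 5464 − 5493 = −29 kJ

ΔH ≈ −29 kJ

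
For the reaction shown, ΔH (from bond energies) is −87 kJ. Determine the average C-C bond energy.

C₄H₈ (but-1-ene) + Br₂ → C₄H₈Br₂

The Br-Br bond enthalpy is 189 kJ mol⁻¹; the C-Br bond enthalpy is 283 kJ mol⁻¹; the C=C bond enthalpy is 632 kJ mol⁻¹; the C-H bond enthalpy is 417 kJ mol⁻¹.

Let D be the C-C bond energy.
Σ(broken) = 1×189 + 2×D + 8×417 + 1×632 = 4157 + 2D
Σ(formed) = 2×283 + 3×D + 8×417 = 3902 + 3D
ΔH = Σ(broken) − Σ(formed) = (4157 + 2D) − (3902 + 3D) = +255 − D
Setting this equal to −87 kJ gives D = 342 kJ/mol.

D(C-C) ≈ 342 kJ/mol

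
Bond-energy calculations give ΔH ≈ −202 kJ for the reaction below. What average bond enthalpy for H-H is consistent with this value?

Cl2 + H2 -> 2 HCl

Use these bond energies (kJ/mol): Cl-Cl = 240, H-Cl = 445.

D(H-H) ≈ 448 kJ/mol

Let D be the H-H bond energy.
Σ(broken) = 1×240 + 1×D = 240 + D
Σ(formed) = 2×445 = 890
ΔH = Σ(broken) − Σ(formed) = (240 + D) − (890) = −650 + D
Setting this equal to −202 kJ gives D = 448 kJ/mol.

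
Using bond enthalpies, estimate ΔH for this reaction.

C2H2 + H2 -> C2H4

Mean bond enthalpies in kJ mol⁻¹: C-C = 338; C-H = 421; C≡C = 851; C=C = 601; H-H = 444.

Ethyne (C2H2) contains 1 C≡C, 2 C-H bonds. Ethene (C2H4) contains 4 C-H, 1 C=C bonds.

Bonds broken (reactants):
  C≡C: 1 × 851 = 851
  C-H: 2 × 421 = 842
  H-H: 1 × 444 = 444
  Σ(broken) = 2137 kJ
Bonds formed (products):
  C-H: 4 × 421 = 1684
  C=C: 1 × 601 = 601
  Σ(formed) = 2285 kJ
ΔH = Σ(broken) − Σ(formed) = 2137 − 2285 = −148 kJ

ΔH ≈ −148 kJ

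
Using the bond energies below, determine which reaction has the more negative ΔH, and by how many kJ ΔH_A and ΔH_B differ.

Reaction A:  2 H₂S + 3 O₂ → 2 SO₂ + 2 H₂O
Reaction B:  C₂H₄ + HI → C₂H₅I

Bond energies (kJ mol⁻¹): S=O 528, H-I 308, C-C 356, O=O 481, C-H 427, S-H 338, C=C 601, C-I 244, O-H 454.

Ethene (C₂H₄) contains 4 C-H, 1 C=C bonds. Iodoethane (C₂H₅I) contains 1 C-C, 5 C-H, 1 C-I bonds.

Reaction A, by 1015 kJ

Reaction A:
  Bonds broken (reactants):
    O=O: 3 × 481 = 1443
    S-H: 4 × 338 = 1352
    Σ(broken) = 2795 kJ
  Bonds formed (products):
    O-H: 4 × 454 = 1816
    S=O: 4 × 528 = 2112
    Σ(formed) = 3928 kJ
  ΔH_A = 2795 − 3928 = −1133 kJ
Reaction B:
  Bonds broken (reactants):
    C-H: 4 × 427 = 1708
    C=C: 1 × 601 = 601
    H-I: 1 × 308 = 308
    Σ(broken) = 2617 kJ
  Bonds formed (products):
    C-C: 1 × 356 = 356
    C-H: 5 × 427 = 2135
    C-I: 1 × 244 = 244
    Σ(formed) = 2735 kJ
  ΔH_B = 2617 − 2735 = −118 kJ
ΔH_A − ΔH_B = −1015 kJ, so reaction A has the more negative ΔH; |ΔH_A − ΔH_B| = 1015 kJ.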